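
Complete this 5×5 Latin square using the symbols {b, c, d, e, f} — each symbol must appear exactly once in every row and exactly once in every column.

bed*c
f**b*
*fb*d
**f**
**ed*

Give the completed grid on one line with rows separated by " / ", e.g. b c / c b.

row 1 has {b,c,d,e}; column 4 has {b,d} — only f is left for (r1,c4).
row 2 has {b,f}; column 3 has {b,d,e,f} — only c is left for (r2,c3).
row 2 has {b,c,f}; column 5 has {c,d} — only e is left for (r2,c5).
row 4 has {f}; column 5 has {c,d,e} — only b is left for (r4,c5).
row 5 has {d,e}; column 1 has {b,f} — only c is left for (r5,c1).
row 5 has {c,d,e}; column 2 has {e,f} — only b is left for (r5,c2).
row 5 has {b,c,d,e}; column 5 has {b,c,d,e} — only f is left for (r5,c5).
row 2 has {b,c,e,f}; column 2 has {b,e,f} — only d is left for (r2,c2).
row 3 has {b,d,f}; column 1 has {b,c,f} — only e is left for (r3,c1).
row 3 has {b,d,e,f}; column 4 has {b,d,f} — only c is left for (r3,c4).
row 4 has {b,f}; column 1 has {b,c,e,f} — only d is left for (r4,c1).
row 4 has {b,d,f}; column 2 has {b,d,e,f} — only c is left for (r4,c2).
row 4 has {b,c,d,f}; column 4 has {b,c,d,f} — only e is left for (r4,c4).

b e d f c / f d c b e / e f b c d / d c f e b / c b e d f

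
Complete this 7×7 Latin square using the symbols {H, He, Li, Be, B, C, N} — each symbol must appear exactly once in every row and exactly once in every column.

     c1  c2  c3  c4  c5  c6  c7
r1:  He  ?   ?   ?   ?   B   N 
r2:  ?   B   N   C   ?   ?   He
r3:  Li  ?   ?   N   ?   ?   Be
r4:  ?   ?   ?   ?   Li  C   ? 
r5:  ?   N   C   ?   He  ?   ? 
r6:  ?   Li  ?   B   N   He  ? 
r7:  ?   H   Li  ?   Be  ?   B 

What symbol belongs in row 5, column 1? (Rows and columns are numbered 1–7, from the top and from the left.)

(r2,c5) = H
(r3,c6) = H
(r4,c7) = H
(r5,c7) = Li
(r6,c7) = C
(r7,c4) = He
(r7,c6) = N
(r1,c5) = C
(r2,c1) = Be
(r2,c6) = Li
(r3,c5) = B
(r4,c4) = Be
(r5,c4) = H
(r5,c6) = Be
(r6,c1) = H
(r6,c3) = Be
(r7,c1) = C
(r1,c2) = Be
(r1,c3) = H
(r1,c4) = Li
(r3,c3) = He
(r4,c2) = He
(r4,c3) = B
(r5,c1) = B

B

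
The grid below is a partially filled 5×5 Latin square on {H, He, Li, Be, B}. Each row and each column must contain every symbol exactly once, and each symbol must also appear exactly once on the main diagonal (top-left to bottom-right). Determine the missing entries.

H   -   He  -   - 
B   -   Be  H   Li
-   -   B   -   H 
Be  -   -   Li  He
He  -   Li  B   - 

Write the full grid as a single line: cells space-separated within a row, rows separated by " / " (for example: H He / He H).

H Li He Be B / B He Be H Li / Li Be B He H / Be B H Li He / He H Li B Be

(r1,c4) = Be
(r1,c5) = B
(r2,c2) = He
(r3,c1) = Li
(r3,c2) = Be
(r3,c4) = He
(r4,c3) = H
(r5,c2) = H
(r5,c5) = Be
(r1,c2) = Li
(r4,c2) = B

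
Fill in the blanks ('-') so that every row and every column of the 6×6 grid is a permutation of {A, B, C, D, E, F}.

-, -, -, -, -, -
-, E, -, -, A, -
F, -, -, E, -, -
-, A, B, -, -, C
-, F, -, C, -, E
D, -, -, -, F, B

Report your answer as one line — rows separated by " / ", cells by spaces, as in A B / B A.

C D F B E A / B E C D A F / F B A E C D / E A B F D C / A F D C B E / D C E A F B

(r4,c1) = E
(r4,c5) = D
(r5,c5) = B
(r6,c2) = C
(r6,c4) = A
(r3,c5) = C
(r4,c4) = F
(r5,c1) = A
(r5,c3) = D
(r6,c3) = E
(r1,c5) = E
(r3,c3) = A
(r3,c6) = D
(r2,c6) = F
(r3,c2) = B
(r1,c2) = D
(r1,c4) = B
(r1,c6) = A
(r2,c3) = C
(r2,c4) = D
(r1,c1) = C
(r1,c3) = F
(r2,c1) = B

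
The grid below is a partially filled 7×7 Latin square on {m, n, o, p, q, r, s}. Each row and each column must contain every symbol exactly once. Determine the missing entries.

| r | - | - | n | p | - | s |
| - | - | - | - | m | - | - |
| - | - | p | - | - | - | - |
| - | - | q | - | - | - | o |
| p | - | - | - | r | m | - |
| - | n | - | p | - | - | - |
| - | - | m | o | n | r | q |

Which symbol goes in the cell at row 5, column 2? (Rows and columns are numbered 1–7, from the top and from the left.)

o

At row 1, column 3: row 1 has {n,p,r,s}; column 3 has {m,p,q}; that leaves o.
At row 1, column 6: row 1 has {n,o,p,r,s}; column 6 has {m,r}; that leaves q.
At row 4, column 5: row 4 has {o,q}; column 5 has {m,n,p,r}; that leaves s.
At row 5, column 7: row 5 has {m,p,r}; column 7 has {o,q,s}; that leaves n.
At row 7, column 1: row 7 has {m,n,o,q,r}; column 1 has {p,r}; that leaves s.
At row 7, column 2: row 7 has {m,n,o,q,r,s}; column 2 has {n}; that leaves p.
At row 1, column 2: row 1 has {n,o,p,q,r,s}; column 2 has {n,p}; that leaves m.
At row 4, column 2: row 4 has {o,q,s}; column 2 has {m,n,p}; that leaves r.
At row 4, column 4: row 4 has {o,q,r,s}; column 4 has {n,o,p}; that leaves m.
At row 5, column 3: row 5 has {m,n,p,r}; column 3 has {m,o,p,q}; that leaves s.
At row 5, column 4: row 5 has {m,n,p,r,s}; column 4 has {m,n,o,p}; that leaves q.
At row 6, column 3: row 6 has {n,p}; column 3 has {m,o,p,q,s}; that leaves r.
At row 6, column 7: row 6 has {n,p,r}; column 7 has {n,o,q,s}; that leaves m.
At row 2, column 3: row 2 has {m}; column 3 has {m,o,p,q,r,s}; that leaves n.
At row 3, column 7: row 3 has {p}; column 7 has {m,n,o,q,s}; that leaves r.
At row 4, column 1: row 4 has {m,o,q,r,s}; column 1 has {p,r,s}; that leaves n.
At row 4, column 6: row 4 has {m,n,o,q,r,s}; column 6 has {m,q,r}; that leaves p.
At row 5, column 2: row 5 has {m,n,p,q,r,s}; column 2 has {m,n,p,r}; that leaves o.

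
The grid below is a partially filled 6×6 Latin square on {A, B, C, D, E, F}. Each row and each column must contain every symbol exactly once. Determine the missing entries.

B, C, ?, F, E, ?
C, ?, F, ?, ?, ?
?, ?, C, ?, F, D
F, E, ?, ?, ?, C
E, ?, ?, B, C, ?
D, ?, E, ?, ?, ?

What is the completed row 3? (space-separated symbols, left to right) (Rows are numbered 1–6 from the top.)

A B C E F D

At row 1, column 6: row 1 has {B,C,E,F}; column 6 has {C,D}; that leaves A.
At row 3, column 1: row 3 has {C,D,F}; column 1 has {B,C,D,E,F}; that leaves A.
At row 3, column 2: row 3 has {A,C,D,F}; column 2 has {C,E}; that leaves B.
At row 3, column 4: row 3 has {A,B,C,D,F}; column 4 has {B,F}; that leaves E.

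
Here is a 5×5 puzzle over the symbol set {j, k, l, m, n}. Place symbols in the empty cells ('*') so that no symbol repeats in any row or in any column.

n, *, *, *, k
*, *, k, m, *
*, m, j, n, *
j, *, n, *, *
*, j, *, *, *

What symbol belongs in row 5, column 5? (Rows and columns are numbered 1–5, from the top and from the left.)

At row 1, column 2: row 1 has {k,n}; column 2 has {j,m}; that leaves l.
At row 1, column 3: row 1 has {k,l,n}; column 3 has {j,k,n}; that leaves m.
At row 1, column 4: row 1 has {k,l,m,n}; column 4 has {m,n}; that leaves j.
At row 2, column 1: row 2 has {k,m}; column 1 has {j,n}; that leaves l.
At row 2, column 2: row 2 has {k,l,m}; column 2 has {j,l,m}; that leaves n.
At row 2, column 5: row 2 has {k,l,m,n}; column 5 has {k}; that leaves j.
At row 3, column 1: row 3 has {j,m,n}; column 1 has {j,l,n}; that leaves k.
At row 3, column 5: row 3 has {j,k,m,n}; column 5 has {j,k}; that leaves l.
At row 4, column 2: row 4 has {j,n}; column 2 has {j,l,m,n}; that leaves k.
At row 4, column 4: row 4 has {j,k,n}; column 4 has {j,m,n}; that leaves l.
At row 4, column 5: row 4 has {j,k,l,n}; column 5 has {j,k,l}; that leaves m.
At row 5, column 1: row 5 has {j}; column 1 has {j,k,l,n}; that leaves m.
At row 5, column 3: row 5 has {j,m}; column 3 has {j,k,m,n}; that leaves l.
At row 5, column 4: row 5 has {j,l,m}; column 4 has {j,l,m,n}; that leaves k.
At row 5, column 5: row 5 has {j,k,l,m}; column 5 has {j,k,l,m}; that leaves n.

n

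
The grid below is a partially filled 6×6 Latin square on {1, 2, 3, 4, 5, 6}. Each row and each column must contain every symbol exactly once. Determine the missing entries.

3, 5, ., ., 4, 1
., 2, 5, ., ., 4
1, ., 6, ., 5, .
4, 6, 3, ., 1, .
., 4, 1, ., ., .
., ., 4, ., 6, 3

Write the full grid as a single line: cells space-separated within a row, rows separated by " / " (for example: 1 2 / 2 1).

Cell (r1,c3): row 1 has {1,3,4,5}; column 3 has {1,3,4,5,6} → 2.
Cell (r1,c4): row 1 has {1,2,3,4,5}; column 4 is empty so far → 6.
Cell (r2,c1): row 2 has {2,4,5}; column 1 has {1,3,4} → 6.
Cell (r2,c5): row 2 has {2,4,5,6}; column 5 has {1,4,5,6} → 3.
Cell (r3,c2): row 3 has {1,5,6}; column 2 has {2,4,5,6} → 3.
Cell (r3,c6): row 3 has {1,3,5,6}; column 6 has {1,3,4} → 2.
Cell (r4,c6): row 4 has {1,3,4,6}; column 6 has {1,2,3,4} → 5.
Cell (r5,c5): row 5 has {1,4}; column 5 has {1,3,4,5,6} → 2.
Cell (r5,c6): row 5 has {1,2,4}; column 6 has {1,2,3,4,5} → 6.
Cell (r6,c2): row 6 has {3,4,6}; column 2 has {2,3,4,5,6} → 1.
Cell (r2,c4): row 2 has {2,3,4,5,6}; column 4 has {6} → 1.
Cell (r3,c4): row 3 has {1,2,3,5,6}; column 4 has {1,6} → 4.
Cell (r4,c4): row 4 has {1,3,4,5,6}; column 4 has {1,4,6} → 2.
Cell (r5,c1): row 5 has {1,2,4,6}; column 1 has {1,3,4,6} → 5.
Cell (r5,c4): row 5 has {1,2,4,5,6}; column 4 has {1,2,4,6} → 3.
Cell (r6,c1): row 6 has {1,3,4,6}; column 1 has {1,3,4,5,6} → 2.
Cell (r6,c4): row 6 has {1,2,3,4,6}; column 4 has {1,2,3,4,6} → 5.

3 5 2 6 4 1 / 6 2 5 1 3 4 / 1 3 6 4 5 2 / 4 6 3 2 1 5 / 5 4 1 3 2 6 / 2 1 4 5 6 3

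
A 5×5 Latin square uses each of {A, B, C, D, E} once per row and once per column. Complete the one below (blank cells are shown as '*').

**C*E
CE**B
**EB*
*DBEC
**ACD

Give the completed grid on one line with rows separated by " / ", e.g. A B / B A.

B A C D E / C E D A B / D C E B A / A D B E C / E B A C D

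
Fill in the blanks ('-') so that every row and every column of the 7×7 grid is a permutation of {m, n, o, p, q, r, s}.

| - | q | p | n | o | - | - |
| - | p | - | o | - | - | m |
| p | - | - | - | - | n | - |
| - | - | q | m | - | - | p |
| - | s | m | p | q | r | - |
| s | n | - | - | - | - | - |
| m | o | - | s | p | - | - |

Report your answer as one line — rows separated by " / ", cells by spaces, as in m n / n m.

(r1,c1) = r
(r1,c7) = s
(r4,c2) = r
(r7,c6) = q
(r1,c6) = m
(r2,c6) = s
(r3,c2) = m
(r4,c6) = o
(r6,c6) = p
(r4,c1) = n
(r4,c5) = s
(r5,c1) = o
(r5,c7) = n
(r7,c7) = r
(r2,c1) = q
(r3,c5) = r
(r6,c5) = m
(r7,c3) = n
(r2,c3) = r
(r2,c5) = n
(r3,c4) = q
(r3,c7) = o
(r6,c3) = o
(r6,c4) = r
(r6,c7) = q
(r3,c3) = s

r q p n o m s / q p r o n s m / p m s q r n o / n r q m s o p / o s m p q r n / s n o r m p q / m o n s p q r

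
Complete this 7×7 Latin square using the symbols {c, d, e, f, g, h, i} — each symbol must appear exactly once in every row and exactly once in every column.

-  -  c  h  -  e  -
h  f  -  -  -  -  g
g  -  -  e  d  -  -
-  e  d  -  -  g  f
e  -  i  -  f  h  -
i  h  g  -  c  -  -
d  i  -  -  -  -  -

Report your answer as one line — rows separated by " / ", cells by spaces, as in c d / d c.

(r1,c1): row 1 has {c,e,h}; column 1 has {d,e,g,h,i}, so it must be f.
(r2,c3): row 2 has {f,g,h}; column 3 has {c,d,g,i}, so it must be e.
(r2,c5): row 2 has {e,f,g,h}; column 5 has {c,d,f}, so it must be i.
(r3,c2): row 3 has {d,e,g}; column 2 has {e,f,h,i}, so it must be c.
(r4,c1): row 4 has {d,e,f,g}; column 1 has {d,e,f,g,h,i}, so it must be c.
(r4,c4): row 4 has {c,d,e,f,g}; column 4 has {e,h}, so it must be i.
(r4,c5): row 4 has {c,d,e,f,g,i}; column 5 has {c,d,f,i}, so it must be h.
(r1,c5): row 1 has {c,e,f,h}; column 5 has {c,d,f,h,i}, so it must be g.
(r7,c5): row 7 has {d,i}; column 5 has {c,d,f,g,h,i}, so it must be e.
(r1,c2): row 1 has {c,e,f,g,h}; column 2 has {c,e,f,h,i}, so it must be d.
(r1,c7): row 1 has {c,d,e,f,g,h}; column 7 has {f,g}, so it must be i.
(r3,c7): row 3 has {c,d,e,g}; column 7 has {f,g,i}, so it must be h.
(r5,c2): row 5 has {e,f,h,i}; column 2 has {c,d,e,f,h,i}, so it must be g.
(r7,c7): row 7 has {d,e,i}; column 7 has {f,g,h,i}, so it must be c.
(r3,c3): row 3 has {c,d,e,g,h}; column 3 has {c,d,e,g,i}, so it must be f.
(r3,c6): row 3 has {c,d,e,f,g,h}; column 6 has {e,g,h}, so it must be i.
(r5,c7): row 5 has {e,f,g,h,i}; column 7 has {c,f,g,h,i}, so it must be d.
(r6,c7): row 6 has {c,g,h,i}; column 7 has {c,d,f,g,h,i}, so it must be e.
(r7,c3): row 7 has {c,d,e,i}; column 3 has {c,d,e,f,g,i}, so it must be h.
(r7,c6): row 7 has {c,d,e,h,i}; column 6 has {e,g,h,i}, so it must be f.
(r5,c4): row 5 has {d,e,f,g,h,i}; column 4 has {e,h,i}, so it must be c.
(r6,c6): row 6 has {c,e,g,h,i}; column 6 has {e,f,g,h,i}, so it must be d.
(r7,c4): row 7 has {c,d,e,f,h,i}; column 4 has {c,e,h,i}, so it must be g.
(r2,c4): row 2 has {e,f,g,h,i}; column 4 has {c,e,g,h,i}, so it must be d.
(r2,c6): row 2 has {d,e,f,g,h,i}; column 6 has {d,e,f,g,h,i}, so it must be c.
(r6,c4): row 6 has {c,d,e,g,h,i}; column 4 has {c,d,e,g,h,i}, so it must be f.

f d c h g e i / h f e d i c g / g c f e d i h / c e d i h g f / e g i c f h d / i h g f c d e / d i h g e f c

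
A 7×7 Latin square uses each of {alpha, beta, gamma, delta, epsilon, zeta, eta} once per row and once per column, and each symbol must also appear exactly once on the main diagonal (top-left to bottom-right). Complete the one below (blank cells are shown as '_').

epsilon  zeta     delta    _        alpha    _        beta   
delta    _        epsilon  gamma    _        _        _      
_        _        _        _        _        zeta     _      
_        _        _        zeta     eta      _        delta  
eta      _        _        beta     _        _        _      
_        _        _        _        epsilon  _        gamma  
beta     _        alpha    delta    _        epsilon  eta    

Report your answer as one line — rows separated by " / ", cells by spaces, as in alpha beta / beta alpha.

epsilon zeta delta eta alpha gamma beta / delta alpha epsilon gamma beta eta zeta / gamma eta beta epsilon delta zeta alpha / alpha epsilon gamma zeta eta beta delta / eta delta zeta beta gamma alpha epsilon / zeta beta eta alpha epsilon delta gamma / beta gamma alpha delta zeta epsilon eta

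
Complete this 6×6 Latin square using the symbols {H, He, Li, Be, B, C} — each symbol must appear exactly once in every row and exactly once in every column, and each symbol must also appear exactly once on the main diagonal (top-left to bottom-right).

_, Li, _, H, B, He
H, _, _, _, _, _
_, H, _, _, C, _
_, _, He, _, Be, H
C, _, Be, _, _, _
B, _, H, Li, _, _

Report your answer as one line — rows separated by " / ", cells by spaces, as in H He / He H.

Be Li C H B He / H He B C Li Be / He H Li Be C B / Li C He B Be H / C B Be He H Li / B Be H Li He C

(r1,c1) = Be
(r1,c3) = C
(r4,c1) = Li
(r6,c5) = He
(r6,c6) = C
(r2,c5) = Li
(r3,c1) = He
(r4,c4) = B
(r5,c4) = He
(r5,c5) = H
(r6,c2) = Be
(r2,c2) = He
(r2,c3) = B
(r2,c6) = Be
(r3,c3) = Li
(r3,c4) = Be
(r3,c6) = B
(r4,c2) = C
(r5,c2) = B
(r5,c6) = Li
(r2,c4) = C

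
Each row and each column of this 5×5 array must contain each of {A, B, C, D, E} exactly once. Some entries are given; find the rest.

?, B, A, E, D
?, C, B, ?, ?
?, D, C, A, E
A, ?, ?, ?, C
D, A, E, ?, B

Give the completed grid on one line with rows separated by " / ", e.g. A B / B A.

C B A E D / E C B D A / B D C A E / A E D B C / D A E C B

(r1,c1): row 1 has {A,B,D,E}; column 1 has {A,D}, so it must be C.
(r2,c1): row 2 has {B,C}; column 1 has {A,C,D}, so it must be E.
(r2,c4): row 2 has {B,C,E}; column 4 has {A,E}, so it must be D.
(r2,c5): row 2 has {B,C,D,E}; column 5 has {B,C,D,E}, so it must be A.
(r3,c1): row 3 has {A,C,D,E}; column 1 has {A,C,D,E}, so it must be B.
(r4,c2): row 4 has {A,C}; column 2 has {A,B,C,D}, so it must be E.
(r4,c3): row 4 has {A,C,E}; column 3 has {A,B,C,E}, so it must be D.
(r4,c4): row 4 has {A,C,D,E}; column 4 has {A,D,E}, so it must be B.
(r5,c4): row 5 has {A,B,D,E}; column 4 has {A,B,D,E}, so it must be C.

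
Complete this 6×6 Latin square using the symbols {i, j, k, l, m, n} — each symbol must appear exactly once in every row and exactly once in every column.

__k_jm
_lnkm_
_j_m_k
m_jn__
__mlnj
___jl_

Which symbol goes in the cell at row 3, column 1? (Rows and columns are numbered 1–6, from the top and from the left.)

(r1,c4): row 1 has {j,k,m}; column 4 has {j,k,l,m,n}, so it must be i.
(r2,c6): row 2 has {k,l,m,n}; column 6 has {j,k,m}, so it must be i.
(r3,c5): row 3 has {j,k,m}; column 5 has {j,l,m,n}, so it must be i.
(r4,c5): row 4 has {j,m,n}; column 5 has {i,j,l,m,n}, so it must be k.
(r4,c6): row 4 has {j,k,m,n}; column 6 has {i,j,k,m}, so it must be l.
(r6,c3): row 6 has {j,l}; column 3 has {j,k,m,n}, so it must be i.
(r6,c6): row 6 has {i,j,l}; column 6 has {i,j,k,l,m}, so it must be n.
(r1,c2): row 1 has {i,j,k,m}; column 2 has {j,l}, so it must be n.
(r2,c1): row 2 has {i,k,l,m,n}; column 1 has {m}, so it must be j.
(r3,c3): row 3 has {i,j,k,m}; column 3 has {i,j,k,m,n}, so it must be l.
(r4,c2): row 4 has {j,k,l,m,n}; column 2 has {j,l,n}, so it must be i.
(r5,c2): row 5 has {j,l,m,n}; column 2 has {i,j,l,n}, so it must be k.
(r6,c1): row 6 has {i,j,l,n}; column 1 has {j,m}, so it must be k.
(r6,c2): row 6 has {i,j,k,l,n}; column 2 has {i,j,k,l,n}, so it must be m.
(r1,c1): row 1 has {i,j,k,m,n}; column 1 has {j,k,m}, so it must be l.
(r3,c1): row 3 has {i,j,k,l,m}; column 1 has {j,k,l,m}, so it must be n.

n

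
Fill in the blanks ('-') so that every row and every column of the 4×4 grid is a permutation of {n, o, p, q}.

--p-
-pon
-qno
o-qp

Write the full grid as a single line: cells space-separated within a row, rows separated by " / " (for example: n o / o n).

n o p q / q p o n / p q n o / o n q p

Cell (r1,c4): row 1 has {p}; column 4 has {n,o,p} → q.
Cell (r2,c1): row 2 has {n,o,p}; column 1 has {o} → q.
Cell (r3,c1): row 3 has {n,o,q}; column 1 has {o,q} → p.
Cell (r4,c2): row 4 has {o,p,q}; column 2 has {p,q} → n.
Cell (r1,c1): row 1 has {p,q}; column 1 has {o,p,q} → n.
Cell (r1,c2): row 1 has {n,p,q}; column 2 has {n,p,q} → o.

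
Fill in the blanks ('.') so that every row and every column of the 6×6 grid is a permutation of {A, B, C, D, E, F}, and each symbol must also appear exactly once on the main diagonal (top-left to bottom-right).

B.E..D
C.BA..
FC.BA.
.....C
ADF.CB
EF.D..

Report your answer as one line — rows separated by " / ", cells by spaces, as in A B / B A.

(r1,c2): row 1 has {B,D,E}; column 2 has {C,D,F}, so it must be A.
(r1,c5): row 1 has {A,B,D,E}; column 5 has {A,C}, so it must be F.
(r2,c2): row 2 has {A,B,C}; column 2 has {A,C,D,F}; the diagonal has {B,C}, so it must be E.
(r2,c5): row 2 has {A,B,C,E}; column 5 has {A,C,F}, so it must be D.
(r2,c6): row 2 has {A,B,C,D,E}; column 6 has {B,C,D}, so it must be F.
(r3,c3): row 3 has {A,B,C,F}; column 3 has {B,E,F}; the diagonal has {B,C,E}, so it must be D.
(r3,c6): row 3 has {A,B,C,D,F}; column 6 has {B,C,D,F}, so it must be E.
(r4,c1): row 4 has {C}; column 1 has {A,B,C,E,F}, so it must be D.
(r4,c2): row 4 has {C,D}; column 2 has {A,C,D,E,F}, so it must be B.
(r4,c3): row 4 has {B,C,D}; column 3 has {B,D,E,F}, so it must be A.
(r4,c4): row 4 has {A,B,C,D}; column 4 has {A,B,D}; the diagonal has {B,C,D,E}, so it must be F.
(r4,c5): row 4 has {A,B,C,D,F}; column 5 has {A,C,D,F}, so it must be E.
(r5,c4): row 5 has {A,B,C,D,F}; column 4 has {A,B,D,F}, so it must be E.
(r6,c3): row 6 has {D,E,F}; column 3 has {A,B,D,E,F}, so it must be C.
(r6,c5): row 6 has {C,D,E,F}; column 5 has {A,C,D,E,F}, so it must be B.
(r6,c6): row 6 has {B,C,D,E,F}; column 6 has {B,C,D,E,F}; the diagonal has {B,C,D,E,F}, so it must be A.
(r1,c4): row 1 has {A,B,D,E,F}; column 4 has {A,B,D,E,F}, so it must be C.

B A E C F D / C E B A D F / F C D B A E / D B A F E C / A D F E C B / E F C D B A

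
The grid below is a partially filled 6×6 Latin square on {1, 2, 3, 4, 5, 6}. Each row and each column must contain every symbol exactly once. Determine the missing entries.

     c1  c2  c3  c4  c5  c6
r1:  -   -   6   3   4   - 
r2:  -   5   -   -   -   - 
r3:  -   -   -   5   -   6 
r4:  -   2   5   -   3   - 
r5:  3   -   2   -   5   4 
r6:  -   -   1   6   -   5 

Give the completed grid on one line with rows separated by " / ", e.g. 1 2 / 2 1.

5 1 6 3 4 2 / 1 5 4 2 6 3 / 2 4 3 5 1 6 / 6 2 5 4 3 1 / 3 6 2 1 5 4 / 4 3 1 6 2 5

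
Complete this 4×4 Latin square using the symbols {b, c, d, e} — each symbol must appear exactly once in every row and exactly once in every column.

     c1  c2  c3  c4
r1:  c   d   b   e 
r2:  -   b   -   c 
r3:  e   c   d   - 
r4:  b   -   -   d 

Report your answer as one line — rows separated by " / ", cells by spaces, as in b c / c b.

(r2,c1) = d
(r2,c3) = e
(r3,c4) = b
(r4,c2) = e
(r4,c3) = c

c d b e / d b e c / e c d b / b e c d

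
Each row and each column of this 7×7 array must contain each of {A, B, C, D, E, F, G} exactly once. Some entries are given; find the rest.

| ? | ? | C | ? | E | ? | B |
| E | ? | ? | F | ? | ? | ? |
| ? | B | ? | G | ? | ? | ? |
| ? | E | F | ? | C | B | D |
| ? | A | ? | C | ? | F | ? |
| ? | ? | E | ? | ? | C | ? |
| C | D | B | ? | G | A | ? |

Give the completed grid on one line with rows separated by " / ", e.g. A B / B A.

A F C D E G B / E C A F B D G / F B D G A E C / G E F A C B D / B A G C D F E / D G E B F C A / C D B E G A F

(r4,c4): row 4 has {B,C,D,E,F}; column 4 has {C,F,G}, so it must be A.
(r7,c4): row 7 has {A,B,C,D,G}; column 4 has {A,C,F,G}, so it must be E.
(r7,c7): row 7 has {A,B,C,D,E,G}; column 7 has {B,D}, so it must be F.
(r1,c4): row 1 has {B,C,E}; column 4 has {A,C,E,F,G}, so it must be D.
(r1,c6): row 1 has {B,C,D,E}; column 6 has {A,B,C,F}, so it must be G.
(r2,c6): row 2 has {E,F}; column 6 has {A,B,C,F,G}, so it must be D.
(r3,c6): row 3 has {B,G}; column 6 has {A,B,C,D,F,G}, so it must be E.
(r4,c1): row 4 has {A,B,C,D,E,F}; column 1 has {C,E}, so it must be G.
(r6,c4): row 6 has {C,E}; column 4 has {A,C,D,E,F,G}, so it must be B.
(r1,c2): row 1 has {B,C,D,E,G}; column 2 has {A,B,D,E}, so it must be F.
(r6,c2): row 6 has {B,C,E}; column 2 has {A,B,D,E,F}, so it must be G.
(r6,c7): row 6 has {B,C,E,G}; column 7 has {B,D,F}, so it must be A.
(r1,c1): row 1 has {B,C,D,E,F,G}; column 1 has {C,E,G}, so it must be A.
(r2,c2): row 2 has {D,E,F}; column 2 has {A,B,D,E,F,G}, so it must be C.
(r2,c7): row 2 has {C,D,E,F}; column 7 has {A,B,D,F}, so it must be G.
(r3,c7): row 3 has {B,E,G}; column 7 has {A,B,D,F,G}, so it must be C.
(r5,c7): row 5 has {A,C,F}; column 7 has {A,B,C,D,F,G}, so it must be E.
(r2,c3): row 2 has {C,D,E,F,G}; column 3 has {B,C,E,F}, so it must be A.
(r2,c5): row 2 has {A,C,D,E,F,G}; column 5 has {C,E,G}, so it must be B.
(r3,c3): row 3 has {B,C,E,G}; column 3 has {A,B,C,E,F}, so it must be D.
(r5,c3): row 5 has {A,C,E,F}; column 3 has {A,B,C,D,E,F}, so it must be G.
(r5,c5): row 5 has {A,C,E,F,G}; column 5 has {B,C,E,G}, so it must be D.
(r6,c5): row 6 has {A,B,C,E,G}; column 5 has {B,C,D,E,G}, so it must be F.
(r3,c1): row 3 has {B,C,D,E,G}; column 1 has {A,C,E,G}, so it must be F.
(r3,c5): row 3 has {B,C,D,E,F,G}; column 5 has {B,C,D,E,F,G}, so it must be A.
(r5,c1): row 5 has {A,C,D,E,F,G}; column 1 has {A,C,E,F,G}, so it must be B.
(r6,c1): row 6 has {A,B,C,E,F,G}; column 1 has {A,B,C,E,F,G}, so it must be D.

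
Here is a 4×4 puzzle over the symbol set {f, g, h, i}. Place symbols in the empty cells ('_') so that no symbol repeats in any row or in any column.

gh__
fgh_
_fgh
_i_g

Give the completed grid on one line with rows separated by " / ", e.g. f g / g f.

(r2,c4) = i
(r3,c1) = i
(r4,c1) = h
(r4,c3) = f
(r1,c3) = i
(r1,c4) = f

g h i f / f g h i / i f g h / h i f g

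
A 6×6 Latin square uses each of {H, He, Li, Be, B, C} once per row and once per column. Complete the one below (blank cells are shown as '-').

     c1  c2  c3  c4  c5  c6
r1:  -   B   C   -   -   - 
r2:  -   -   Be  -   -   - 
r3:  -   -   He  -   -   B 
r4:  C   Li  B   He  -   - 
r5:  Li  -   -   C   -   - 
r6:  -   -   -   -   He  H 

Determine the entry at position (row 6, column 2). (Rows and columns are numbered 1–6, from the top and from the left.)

(r4,c6): row 4 has {He,Li,B,C}; column 6 has {H,B}, so it must be Be.
(r5,c3): row 5 has {Li,C}; column 3 has {He,Be,B,C}, so it must be H.
(r5,c6): row 5 has {H,Li,C}; column 6 has {H,Be,B}, so it must be He.
(r6,c3): row 6 has {H,He}; column 3 has {H,He,Be,B,C}, so it must be Li.
(r1,c6): row 1 has {B,C}; column 6 has {H,He,Be,B}, so it must be Li.
(r2,c6): row 2 has {Be}; column 6 has {H,He,Li,Be,B}, so it must be C.
(r4,c5): row 4 has {He,Li,Be,B,C}; column 5 has {He}, so it must be H.
(r5,c2): row 5 has {H,He,Li,C}; column 2 has {Li,B}, so it must be Be.
(r5,c5): row 5 has {H,He,Li,Be,C}; column 5 has {H,He}, so it must be B.
(r6,c2): row 6 has {H,He,Li}; column 2 has {Li,Be,B}, so it must be C.

C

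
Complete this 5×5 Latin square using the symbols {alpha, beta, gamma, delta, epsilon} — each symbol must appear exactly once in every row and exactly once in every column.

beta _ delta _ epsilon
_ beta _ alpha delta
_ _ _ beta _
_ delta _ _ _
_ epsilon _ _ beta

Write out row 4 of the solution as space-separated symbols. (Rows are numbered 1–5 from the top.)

row 1 has {beta,delta,epsilon}; column 4 has {alpha,beta} — only gamma is left for (r1,c4).
row 4 has {delta}; column 4 has {alpha,beta,gamma} — only epsilon is left for (r4,c4).
row 5 has {beta,epsilon}; column 4 has {alpha,beta,gamma,epsilon} — only delta is left for (r5,c4).
row 1 has {beta,gamma,delta,epsilon}; column 2 has {beta,delta,epsilon} — only alpha is left for (r1,c2).
row 3 has {beta}; column 2 has {alpha,beta,delta,epsilon} — only gamma is left for (r3,c2).
row 3 has {beta,gamma}; column 5 has {beta,delta,epsilon} — only alpha is left for (r3,c5).
row 4 has {delta,epsilon}; column 5 has {alpha,beta,delta,epsilon} — only gamma is left for (r4,c5).
row 3 has {alpha,beta,gamma}; column 3 has {delta} — only epsilon is left for (r3,c3).
row 4 has {gamma,delta,epsilon}; column 1 has {beta} — only alpha is left for (r4,c1).
row 4 has {alpha,gamma,delta,epsilon}; column 3 has {delta,epsilon} — only beta is left for (r4,c3).

alpha delta beta epsilon gamma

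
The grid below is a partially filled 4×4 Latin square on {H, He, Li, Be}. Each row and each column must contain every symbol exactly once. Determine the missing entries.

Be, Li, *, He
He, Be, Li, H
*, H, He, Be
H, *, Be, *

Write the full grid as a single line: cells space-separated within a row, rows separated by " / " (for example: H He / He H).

Be Li H He / He Be Li H / Li H He Be / H He Be Li

At row 1, column 3: row 1 has {He,Li,Be}; column 3 has {He,Li,Be}; that leaves H.
At row 3, column 1: row 3 has {H,He,Be}; column 1 has {H,He,Be}; that leaves Li.
At row 4, column 2: row 4 has {H,Be}; column 2 has {H,Li,Be}; that leaves He.
At row 4, column 4: row 4 has {H,He,Be}; column 4 has {H,He,Be}; that leaves Li.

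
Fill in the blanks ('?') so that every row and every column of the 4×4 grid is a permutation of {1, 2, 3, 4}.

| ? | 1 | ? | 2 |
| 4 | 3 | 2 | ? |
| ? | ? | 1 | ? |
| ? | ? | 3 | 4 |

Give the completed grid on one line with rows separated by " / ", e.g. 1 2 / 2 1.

3 1 4 2 / 4 3 2 1 / 2 4 1 3 / 1 2 3 4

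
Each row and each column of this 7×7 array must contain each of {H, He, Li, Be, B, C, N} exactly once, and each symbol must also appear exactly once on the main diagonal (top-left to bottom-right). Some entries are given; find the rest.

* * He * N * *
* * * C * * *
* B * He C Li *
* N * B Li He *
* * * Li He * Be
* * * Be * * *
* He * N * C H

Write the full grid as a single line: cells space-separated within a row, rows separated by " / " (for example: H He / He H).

C Be He H N B Li / He Li N C H Be B / H B Be He C Li N / Be N H B Li He C / N C B Li He H Be / Li H C Be B N He / B He Li N Be C H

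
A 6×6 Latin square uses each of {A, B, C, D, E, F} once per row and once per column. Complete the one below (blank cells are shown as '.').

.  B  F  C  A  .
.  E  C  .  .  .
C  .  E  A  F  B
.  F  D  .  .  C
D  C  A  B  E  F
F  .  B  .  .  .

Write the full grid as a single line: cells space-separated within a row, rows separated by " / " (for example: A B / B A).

E B F C A D / B E C F D A / C D E A F B / A F D E B C / D C A B E F / F A B D C E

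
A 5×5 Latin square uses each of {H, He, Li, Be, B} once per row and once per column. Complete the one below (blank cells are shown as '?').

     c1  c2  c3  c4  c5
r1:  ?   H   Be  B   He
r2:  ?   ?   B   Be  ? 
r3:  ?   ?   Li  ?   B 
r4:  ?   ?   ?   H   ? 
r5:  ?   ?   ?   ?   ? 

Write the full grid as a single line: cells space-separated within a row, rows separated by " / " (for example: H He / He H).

(r1,c1): row 1 has {H,He,Be,B}; column 1 is empty so far, so it must be Li.
(r3,c4): row 3 has {Li,B}; column 4 has {H,Be,B}, so it must be He.
(r4,c3): row 4 has {H}; column 3 has {Li,Be,B}, so it must be He.
(r5,c3): row 5 is empty so far; column 3 has {He,Li,Be,B}, so it must be H.
(r5,c4): row 5 has {H}; column 4 has {H,He,Be,B}, so it must be Li.
(r5,c5): row 5 has {H,Li}; column 5 has {He,B}, so it must be Be.
(r3,c2): row 3 has {He,Li,B}; column 2 has {H}, so it must be Be.
(r4,c5): row 4 has {H,He}; column 5 has {He,Be,B}, so it must be Li.
(r2,c5): row 2 has {Be,B}; column 5 has {He,Li,Be,B}, so it must be H.
(r3,c1): row 3 has {He,Li,Be,B}; column 1 has {Li}, so it must be H.
(r4,c2): row 4 has {H,He,Li}; column 2 has {H,Be}, so it must be B.
(r5,c2): row 5 has {H,Li,Be}; column 2 has {H,Be,B}, so it must be He.
(r2,c1): row 2 has {H,Be,B}; column 1 has {H,Li}, so it must be He.
(r2,c2): row 2 has {H,He,Be,B}; column 2 has {H,He,Be,B}, so it must be Li.
(r4,c1): row 4 has {H,He,Li,B}; column 1 has {H,He,Li}, so it must be Be.
(r5,c1): row 5 has {H,He,Li,Be}; column 1 has {H,He,Li,Be}, so it must be B.

Li H Be B He / He Li B Be H / H Be Li He B / Be B He H Li / B He H Li Be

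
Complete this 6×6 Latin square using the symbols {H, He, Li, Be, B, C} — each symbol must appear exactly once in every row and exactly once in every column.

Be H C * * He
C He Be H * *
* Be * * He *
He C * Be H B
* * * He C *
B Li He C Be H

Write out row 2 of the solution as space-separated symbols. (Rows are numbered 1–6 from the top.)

C He Be H B Li

(r2,c6) = Li
(r3,c6) = C
(r4,c3) = Li
(r5,c2) = B
(r5,c3) = H
(r5,c6) = Be
(r2,c5) = B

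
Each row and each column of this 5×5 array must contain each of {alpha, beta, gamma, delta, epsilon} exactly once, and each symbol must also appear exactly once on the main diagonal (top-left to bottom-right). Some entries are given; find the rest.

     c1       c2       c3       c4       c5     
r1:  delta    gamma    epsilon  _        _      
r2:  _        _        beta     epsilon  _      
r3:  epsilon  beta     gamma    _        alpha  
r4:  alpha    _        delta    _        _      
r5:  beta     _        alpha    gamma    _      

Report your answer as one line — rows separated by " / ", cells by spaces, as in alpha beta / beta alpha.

Cell (r1,c5): row 1 has {gamma,delta,epsilon}; column 5 has {alpha} → beta.
Cell (r2,c1): row 2 has {beta,epsilon}; column 1 has {alpha,beta,delta,epsilon} → gamma.
Cell (r2,c2): row 2 has {beta,gamma,epsilon}; column 2 has {beta,gamma}; the diagonal has {gamma,delta} → alpha.
Cell (r2,c5): row 2 has {alpha,beta,gamma,epsilon}; column 5 has {alpha,beta} → delta.
Cell (r3,c4): row 3 has {alpha,beta,gamma,epsilon}; column 4 has {gamma,epsilon} → delta.
Cell (r4,c2): row 4 has {alpha,delta}; column 2 has {alpha,beta,gamma} → epsilon.
Cell (r4,c4): row 4 has {alpha,delta,epsilon}; column 4 has {gamma,delta,epsilon}; the diagonal has {alpha,gamma,delta} → beta.
Cell (r4,c5): row 4 has {alpha,beta,delta,epsilon}; column 5 has {alpha,beta,delta} → gamma.
Cell (r5,c2): row 5 has {alpha,beta,gamma}; column 2 has {alpha,beta,gamma,epsilon} → delta.
Cell (r5,c5): row 5 has {alpha,beta,gamma,delta}; column 5 has {alpha,beta,gamma,delta}; the diagonal has {alpha,beta,gamma,delta} → epsilon.
Cell (r1,c4): row 1 has {beta,gamma,delta,epsilon}; column 4 has {beta,gamma,delta,epsilon} → alpha.

delta gamma epsilon alpha beta / gamma alpha beta epsilon delta / epsilon beta gamma delta alpha / alpha epsilon delta beta gamma / beta delta alpha gamma epsilon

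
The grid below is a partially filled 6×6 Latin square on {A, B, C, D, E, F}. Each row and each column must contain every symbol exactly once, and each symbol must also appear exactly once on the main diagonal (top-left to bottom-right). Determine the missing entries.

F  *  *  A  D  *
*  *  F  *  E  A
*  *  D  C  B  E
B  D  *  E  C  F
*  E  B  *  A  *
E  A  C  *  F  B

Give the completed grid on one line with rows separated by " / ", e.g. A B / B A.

F B E A D C / D C F B E A / A F D C B E / B D A E C F / C E B F A D / E A C D F B

(r1,c3) = E
(r1,c6) = C
(r2,c2) = C
(r3,c1) = A
(r3,c2) = F
(r4,c3) = A
(r5,c6) = D
(r6,c4) = D
(r1,c2) = B
(r2,c1) = D
(r2,c4) = B
(r5,c1) = C
(r5,c4) = F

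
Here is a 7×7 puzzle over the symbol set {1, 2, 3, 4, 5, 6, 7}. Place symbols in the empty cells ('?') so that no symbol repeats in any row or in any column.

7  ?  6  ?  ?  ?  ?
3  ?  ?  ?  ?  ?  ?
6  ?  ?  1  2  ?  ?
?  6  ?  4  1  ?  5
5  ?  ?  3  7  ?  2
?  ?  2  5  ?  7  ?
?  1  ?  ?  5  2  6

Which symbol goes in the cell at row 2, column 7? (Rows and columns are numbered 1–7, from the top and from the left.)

Cell (r1,c4): row 1 has {6,7}; column 4 has {1,3,4,5} → 2.
Cell (r4,c1): row 4 has {1,4,5,6}; column 1 has {3,5,6,7} → 2.
Cell (r4,c6): row 4 has {1,2,4,5,6}; column 6 has {2,7} → 3.
Cell (r5,c2): row 5 has {2,3,5,7}; column 2 has {1,6} → 4.
Cell (r5,c3): row 5 has {2,3,4,5,7}; column 3 has {2,6} → 1.
Cell (r5,c6): row 5 has {1,2,3,4,5,7}; column 6 has {2,3,7} → 6.
Cell (r6,c2): row 6 has {2,5,7}; column 2 has {1,4,6} → 3.
Cell (r7,c1): row 7 has {1,2,5,6}; column 1 has {2,3,5,6,7} → 4.
Cell (r7,c4): row 7 has {1,2,4,5,6}; column 4 has {1,2,3,4,5} → 7.
Cell (r1,c2): row 1 has {2,6,7}; column 2 has {1,3,4,6} → 5.
Cell (r2,c4): row 2 has {3}; column 4 has {1,2,3,4,5,7} → 6.
Cell (r2,c5): row 2 has {3,6}; column 5 has {1,2,5,7} → 4.
Cell (r3,c2): row 3 has {1,2,6}; column 2 has {1,3,4,5,6} → 7.
Cell (r4,c3): row 4 has {1,2,3,4,5,6}; column 3 has {1,2,6} → 7.
Cell (r6,c1): row 6 has {2,3,5,7}; column 1 has {2,3,4,5,6,7} → 1.
Cell (r6,c5): row 6 has {1,2,3,5,7}; column 5 has {1,2,4,5,7} → 6.
Cell (r6,c7): row 6 has {1,2,3,5,6,7}; column 7 has {2,5,6} → 4.
Cell (r7,c3): row 7 has {1,2,4,5,6,7}; column 3 has {1,2,6,7} → 3.
Cell (r1,c5): row 1 has {2,5,6,7}; column 5 has {1,2,4,5,6,7} → 3.
Cell (r1,c7): row 1 has {2,3,5,6,7}; column 7 has {2,4,5,6} → 1.
Cell (r2,c2): row 2 has {3,4,6}; column 2 has {1,3,4,5,6,7} → 2.
Cell (r2,c3): row 2 has {2,3,4,6}; column 3 has {1,2,3,6,7} → 5.
Cell (r2,c6): row 2 has {2,3,4,5,6}; column 6 has {2,3,6,7} → 1.
Cell (r2,c7): row 2 has {1,2,3,4,5,6}; column 7 has {1,2,4,5,6} → 7.

7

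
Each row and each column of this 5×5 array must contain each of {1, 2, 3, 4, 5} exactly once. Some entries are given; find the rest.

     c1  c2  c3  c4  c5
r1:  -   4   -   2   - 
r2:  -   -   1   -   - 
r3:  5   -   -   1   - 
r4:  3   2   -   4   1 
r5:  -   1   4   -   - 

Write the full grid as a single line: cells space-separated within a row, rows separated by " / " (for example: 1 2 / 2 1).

1 4 3 2 5 / 4 5 1 3 2 / 5 3 2 1 4 / 3 2 5 4 1 / 2 1 4 5 3

(r1,c1) = 1
(r3,c2) = 3
(r3,c3) = 2
(r3,c5) = 4
(r4,c3) = 5
(r5,c1) = 2
(r1,c3) = 3
(r1,c5) = 5
(r2,c1) = 4
(r2,c2) = 5
(r2,c4) = 3
(r2,c5) = 2
(r5,c4) = 5
(r5,c5) = 3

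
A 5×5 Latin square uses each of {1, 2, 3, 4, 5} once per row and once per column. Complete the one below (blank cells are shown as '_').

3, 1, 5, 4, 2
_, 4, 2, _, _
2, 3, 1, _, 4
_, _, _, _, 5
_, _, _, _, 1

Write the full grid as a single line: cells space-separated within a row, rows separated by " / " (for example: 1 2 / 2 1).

(r2,c5) = 3
(r3,c4) = 5
(r4,c2) = 2
(r5,c2) = 5
(r2,c4) = 1
(r4,c4) = 3
(r5,c1) = 4
(r5,c3) = 3
(r5,c4) = 2
(r2,c1) = 5
(r4,c1) = 1
(r4,c3) = 4

3 1 5 4 2 / 5 4 2 1 3 / 2 3 1 5 4 / 1 2 4 3 5 / 4 5 3 2 1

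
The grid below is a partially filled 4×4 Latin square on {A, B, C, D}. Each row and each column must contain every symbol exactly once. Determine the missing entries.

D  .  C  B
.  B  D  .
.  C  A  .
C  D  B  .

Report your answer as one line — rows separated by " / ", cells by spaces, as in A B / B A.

(r1,c2) = A
(r2,c1) = A
(r2,c4) = C
(r3,c1) = B
(r3,c4) = D
(r4,c4) = A

D A C B / A B D C / B C A D / C D B A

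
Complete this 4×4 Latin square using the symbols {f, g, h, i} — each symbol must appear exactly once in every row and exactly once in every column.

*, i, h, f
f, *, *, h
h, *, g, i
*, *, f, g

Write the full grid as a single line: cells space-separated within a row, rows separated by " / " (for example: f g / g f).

At row 1, column 1: row 1 has {f,h,i}; column 1 has {f,h}; that leaves g.
At row 2, column 2: row 2 has {f,h}; column 2 has {i}; that leaves g.
At row 2, column 3: row 2 has {f,g,h}; column 3 has {f,g,h}; that leaves i.
At row 3, column 2: row 3 has {g,h,i}; column 2 has {g,i}; that leaves f.
At row 4, column 1: row 4 has {f,g}; column 1 has {f,g,h}; that leaves i.
At row 4, column 2: row 4 has {f,g,i}; column 2 has {f,g,i}; that leaves h.

g i h f / f g i h / h f g i / i h f g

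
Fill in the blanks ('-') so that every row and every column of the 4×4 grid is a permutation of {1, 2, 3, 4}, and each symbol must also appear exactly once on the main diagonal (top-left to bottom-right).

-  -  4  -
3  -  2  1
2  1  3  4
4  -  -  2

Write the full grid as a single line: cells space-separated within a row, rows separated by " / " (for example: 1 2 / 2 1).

1 2 4 3 / 3 4 2 1 / 2 1 3 4 / 4 3 1 2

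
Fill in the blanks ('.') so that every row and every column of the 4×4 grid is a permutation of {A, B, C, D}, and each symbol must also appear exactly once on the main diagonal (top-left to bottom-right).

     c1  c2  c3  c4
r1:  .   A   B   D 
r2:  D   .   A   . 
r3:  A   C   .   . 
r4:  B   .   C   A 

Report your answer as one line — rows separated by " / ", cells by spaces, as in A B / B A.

C A B D / D B A C / A C D B / B D C A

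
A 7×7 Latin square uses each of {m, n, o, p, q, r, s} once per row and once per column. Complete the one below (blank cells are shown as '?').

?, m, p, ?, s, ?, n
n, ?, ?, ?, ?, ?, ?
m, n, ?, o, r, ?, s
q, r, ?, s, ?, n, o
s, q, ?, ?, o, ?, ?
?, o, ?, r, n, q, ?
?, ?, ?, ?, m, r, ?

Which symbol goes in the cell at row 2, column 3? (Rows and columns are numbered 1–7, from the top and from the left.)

o

(r1,c4) = q
(r1,c6) = o
(r3,c3) = q
(r3,c6) = p
(r4,c3) = m
(r4,c5) = p
(r5,c6) = m
(r6,c1) = p
(r6,c3) = s
(r6,c7) = m
(r7,c1) = o
(r7,c3) = n
(r7,c4) = p
(r7,c7) = q
(r1,c1) = r
(r2,c4) = m
(r2,c5) = q
(r2,c6) = s
(r5,c3) = r
(r5,c4) = n
(r5,c7) = p
(r7,c2) = s
(r2,c2) = p
(r2,c3) = o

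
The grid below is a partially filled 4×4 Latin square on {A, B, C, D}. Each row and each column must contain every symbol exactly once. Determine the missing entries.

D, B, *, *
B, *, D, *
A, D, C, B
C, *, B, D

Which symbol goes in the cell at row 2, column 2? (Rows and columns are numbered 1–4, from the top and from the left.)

Cell (r1,c3): row 1 has {B,D}; column 3 has {B,C,D} → A.
Cell (r1,c4): row 1 has {A,B,D}; column 4 has {B,D} → C.
Cell (r2,c4): row 2 has {B,D}; column 4 has {B,C,D} → A.
Cell (r4,c2): row 4 has {B,C,D}; column 2 has {B,D} → A.
Cell (r2,c2): row 2 has {A,B,D}; column 2 has {A,B,D} → C.

C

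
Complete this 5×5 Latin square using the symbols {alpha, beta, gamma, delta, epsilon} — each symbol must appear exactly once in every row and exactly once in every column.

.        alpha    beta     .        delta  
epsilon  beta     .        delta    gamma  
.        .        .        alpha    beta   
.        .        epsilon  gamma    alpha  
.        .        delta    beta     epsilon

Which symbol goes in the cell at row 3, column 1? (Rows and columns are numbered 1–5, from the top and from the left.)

delta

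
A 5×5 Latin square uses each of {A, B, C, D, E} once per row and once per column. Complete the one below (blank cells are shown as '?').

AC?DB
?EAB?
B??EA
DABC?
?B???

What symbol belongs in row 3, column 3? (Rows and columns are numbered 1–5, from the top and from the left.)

C

(r1,c3) = E
(r2,c1) = C
(r2,c5) = D
(r3,c2) = D
(r3,c3) = C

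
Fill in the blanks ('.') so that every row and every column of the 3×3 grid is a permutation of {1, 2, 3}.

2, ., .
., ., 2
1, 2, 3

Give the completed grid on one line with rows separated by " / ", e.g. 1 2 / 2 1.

2 3 1 / 3 1 2 / 1 2 3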